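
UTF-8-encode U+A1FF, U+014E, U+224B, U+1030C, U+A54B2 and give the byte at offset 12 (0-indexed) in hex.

U+A1FF → 3-byte form EA 87 BF at offsets 0–2.
U+014E → 2-byte form C5 8E at offsets 3–4.
U+224B → 3-byte form E2 89 8B at offsets 5–7.
U+1030C → 4-byte form F0 90 8C 8C at offsets 8–11.
U+A54B2 → 4-byte form F2 A5 92 B2 at offsets 12–15.
Offset 12 falls in char 5's range; it's byte 1 of F2 A5 92 B2 = 0xF2.

0xF2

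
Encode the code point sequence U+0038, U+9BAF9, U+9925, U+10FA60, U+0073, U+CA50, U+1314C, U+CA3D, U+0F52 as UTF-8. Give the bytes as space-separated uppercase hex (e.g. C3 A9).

U+0038: 1-byte form → 38.
U+9BAF9: 4-byte form → F2 9B AB B9.
U+9925: 3-byte form → E9 A4 A5.
U+10FA60: 4-byte form → F4 8F A9 A0.
U+0073: 1-byte form → 73.
U+CA50: 3-byte form → EC A9 90.
U+1314C: 4-byte form → F0 93 85 8C.
U+CA3D: 3-byte form → EC A8 BD.
U+0F52: 3-byte form → E0 BD 92.
Concatenated (26 bytes): 38 F2 9B AB B9 E9 A4 A5 F4 8F A9 A0 73 EC A9 90 F0 93 85 8C EC A8 BD E0 BD 92.

38 F2 9B AB B9 E9 A4 A5 F4 8F A9 A0 73 EC A9 90 F0 93 85 8C EC A8 BD E0 BD 92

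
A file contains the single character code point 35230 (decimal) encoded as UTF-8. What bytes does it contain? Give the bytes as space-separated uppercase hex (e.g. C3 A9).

U+899E = 0x899E = 35230 decimal. In range U+0800–U+FFFF → 3-byte form: 1110xxxx 10xxxxxx 10xxxxxx.
Binary (16 bits): 1000100110011110.
Split 4+6+6: 1000 | 100110 | 011110.
Byte 1: 11101000 = 0xE8.
Byte 2: 10100110 = 0xA6.
Byte 3: 10011110 = 0x9E.

E8 A6 9E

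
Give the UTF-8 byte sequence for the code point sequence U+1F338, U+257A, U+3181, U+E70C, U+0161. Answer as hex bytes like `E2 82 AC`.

F0 9F 8C B8 E2 95 BA E3 86 81 EE 9C 8C C5 A1

U+1F338: 4-byte form → F0 9F 8C B8.
U+257A: 3-byte form → E2 95 BA.
U+3181: 3-byte form → E3 86 81.
U+E70C: 3-byte form → EE 9C 8C.
U+0161: 2-byte form → C5 A1.
Concatenated (15 bytes): F0 9F 8C B8 E2 95 BA E3 86 81 EE 9C 8C C5 A1.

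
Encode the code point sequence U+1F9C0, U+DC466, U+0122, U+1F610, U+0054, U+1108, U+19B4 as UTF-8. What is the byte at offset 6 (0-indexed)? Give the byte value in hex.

0x91

U+1F9C0 → 4-byte form F0 9F A7 80 at offsets 0–3.
U+DC466 → 4-byte form F3 9C 91 A6 at offsets 4–7.
Offset 6 falls in char 2's range; it's byte 3 of F3 9C 91 A6 = 0x91.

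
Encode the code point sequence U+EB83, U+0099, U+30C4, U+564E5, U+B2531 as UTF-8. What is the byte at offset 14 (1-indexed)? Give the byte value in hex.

0xB2

1-indexed offset 14 is 0-indexed offset 13.
U+EB83 → 3-byte form EE AE 83 at offsets 0–2.
U+0099 → 2-byte form C2 99 at offsets 3–4.
U+30C4 → 3-byte form E3 83 84 at offsets 5–7.
U+564E5 → 4-byte form F1 96 93 A5 at offsets 8–11.
U+B2531 → 4-byte form F2 B2 94 B1 at offsets 12–15.
Offset 13 falls in char 5's range; it's byte 2 of F2 B2 94 B1 = 0xB2.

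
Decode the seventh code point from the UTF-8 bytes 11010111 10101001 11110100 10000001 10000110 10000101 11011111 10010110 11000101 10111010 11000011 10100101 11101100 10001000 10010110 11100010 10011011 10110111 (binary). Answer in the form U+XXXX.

Offset 0: leading byte 0xD7 = 11010111 → 2-byte char #1 = D7 A9.
Offset 2: leading byte 0xF4 = 11110100 → 4-byte char #2 = F4 81 86 85.
Offset 6: leading byte 0xDF = 11011111 → 2-byte char #3 = DF 96.
Offset 8: leading byte 0xC5 = 11000101 → 2-byte char #4 = C5 BA.
Offset 10: leading byte 0xC3 = 11000011 → 2-byte char #5 = C3 A5.
Offset 12: leading byte 0xEC = 11101100 → 3-byte char #6 = EC 88 96.
Offset 15: leading byte 0xE2 = 11100010 → 3-byte char #7 = E2 9B B7.
Leading byte 0xE2 = 11100010 matches 1110xxxx → 3-byte sequence.
Byte 1: 0xE2 = 11100010, payload 0010 (4 bits).
Byte 2: 0x9B = 10011011 (10xxxxxx ✓), payload 011011.
Byte 3: 0xB7 = 10110111 (10xxxxxx ✓), payload 110111.
Concatenate: 0010011011110111 = 0x26F7 (16 bits → U+26F7).

U+26F7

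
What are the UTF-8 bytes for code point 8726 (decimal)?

U+2216 = 0x2216 = 8726 decimal. In range U+0800–U+FFFF → 3-byte form: 1110xxxx 10xxxxxx 10xxxxxx.
Binary (16 bits): 0010001000010110.
Split 4+6+6: 0010 | 001000 | 010110.
Byte 1: 11100010 = 0xE2.
Byte 2: 10001000 = 0x88.
Byte 3: 10010110 = 0x96.

E2 88 96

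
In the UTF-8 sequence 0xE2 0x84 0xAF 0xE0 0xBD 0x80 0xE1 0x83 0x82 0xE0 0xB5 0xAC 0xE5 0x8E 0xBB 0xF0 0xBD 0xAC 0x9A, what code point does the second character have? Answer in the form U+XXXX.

Offset 0: leading byte 0xE2 = 11100010 → 3-byte char #1 = E2 84 AF.
Offset 3: leading byte 0xE0 = 11100000 → 3-byte char #2 = E0 BD 80.
Leading byte 0xE0 = 11100000 matches 1110xxxx → 3-byte sequence.
Byte 1: 0xE0 = 11100000, payload 0000 (4 bits).
Byte 2: 0xBD = 10111101 (10xxxxxx ✓), payload 111101.
Byte 3: 0x80 = 10000000 (10xxxxxx ✓), payload 000000.
Concatenate: 0000111101000000 = 0xF40 (16 bits → U+0F40).

U+0F40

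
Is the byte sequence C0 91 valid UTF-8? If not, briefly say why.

Leading byte 0xC0 = 11000000 → 2-byte form.
Continuation bytes all match 10xxxxxx. Payload decodes to 0x11.
But 0x11 < 0x80, the minimum for a 2-byte sequence — this is an overlong encoding.

invalid (overlong encoding)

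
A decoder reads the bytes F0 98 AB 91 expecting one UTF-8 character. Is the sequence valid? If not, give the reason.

valid

Leading byte 0xF0 = 11110000 → 4-byte form.
Continuation bytes 0x98=10011000, 0xAB=10101011, 0x91=10010001 all match 10xxxxxx.
Decoded value 0x18AD1 is ≥ 0x10000 (shortest form) and not a surrogate.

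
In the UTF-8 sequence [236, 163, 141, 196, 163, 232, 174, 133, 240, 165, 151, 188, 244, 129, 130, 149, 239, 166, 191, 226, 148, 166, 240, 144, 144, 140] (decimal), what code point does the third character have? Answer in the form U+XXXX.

Offset 0: leading byte 0xEC = 11101100 → 3-byte char #1 = EC A3 8D.
Offset 3: leading byte 0xC4 = 11000100 → 2-byte char #2 = C4 A3.
Offset 5: leading byte 0xE8 = 11101000 → 3-byte char #3 = E8 AE 85.
Leading byte 0xE8 = 11101000 matches 1110xxxx → 3-byte sequence.
Byte 1: 0xE8 = 11101000, payload 1000 (4 bits).
Byte 2: 0xAE = 10101110 (10xxxxxx ✓), payload 101110.
Byte 3: 0x85 = 10000101 (10xxxxxx ✓), payload 000101.
Concatenate: 1000101110000101 = 0x8B85 (16 bits → U+8B85).

U+8B85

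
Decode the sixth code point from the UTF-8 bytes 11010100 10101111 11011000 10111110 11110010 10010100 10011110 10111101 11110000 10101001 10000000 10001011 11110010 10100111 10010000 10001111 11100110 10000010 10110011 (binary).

Offset 0: leading byte 0xD4 = 11010100 → 2-byte char #1 = D4 AF.
Offset 2: leading byte 0xD8 = 11011000 → 2-byte char #2 = D8 BE.
Offset 4: leading byte 0xF2 = 11110010 → 4-byte char #3 = F2 94 9E BD.
Offset 8: leading byte 0xF0 = 11110000 → 4-byte char #4 = F0 A9 80 8B.
Offset 12: leading byte 0xF2 = 11110010 → 4-byte char #5 = F2 A7 90 8F.
Offset 16: leading byte 0xE6 = 11100110 → 3-byte char #6 = E6 82 B3.
Leading byte 0xE6 = 11100110 matches 1110xxxx → 3-byte sequence.
Byte 1: 0xE6 = 11100110, payload 0110 (4 bits).
Byte 2: 0x82 = 10000010 (10xxxxxx ✓), payload 000010.
Byte 3: 0xB3 = 10110011 (10xxxxxx ✓), payload 110011.
Concatenate: 0110000010110011 = 0x60B3 (16 bits → U+60B3).

U+60B3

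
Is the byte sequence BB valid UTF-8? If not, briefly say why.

Byte 0xBB = 10111011 has the form 10xxxxxx — a continuation byte — but there is no preceding leading byte.

invalid (continuation byte with no leading byte)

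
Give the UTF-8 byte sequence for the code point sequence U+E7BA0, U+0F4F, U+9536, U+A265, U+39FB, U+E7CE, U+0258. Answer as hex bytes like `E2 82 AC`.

U+E7BA0: 4-byte form → F3 A7 AE A0.
U+0F4F: 3-byte form → E0 BD 8F.
U+9536: 3-byte form → E9 94 B6.
U+A265: 3-byte form → EA 89 A5.
U+39FB: 3-byte form → E3 A7 BB.
U+E7CE: 3-byte form → EE 9F 8E.
U+0258: 2-byte form → C9 98.
Concatenated (21 bytes): F3 A7 AE A0 E0 BD 8F E9 94 B6 EA 89 A5 E3 A7 BB EE 9F 8E C9 98.

F3 A7 AE A0 E0 BD 8F E9 94 B6 EA 89 A5 E3 A7 BB EE 9F 8E C9 98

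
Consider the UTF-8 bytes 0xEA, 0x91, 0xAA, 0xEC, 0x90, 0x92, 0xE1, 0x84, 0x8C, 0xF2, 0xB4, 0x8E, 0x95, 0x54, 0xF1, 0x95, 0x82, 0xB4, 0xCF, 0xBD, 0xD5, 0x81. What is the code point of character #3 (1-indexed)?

U+110C

Offset 0: leading byte 0xEA = 11101010 → 3-byte char #1 = EA 91 AA.
Offset 3: leading byte 0xEC = 11101100 → 3-byte char #2 = EC 90 92.
Offset 6: leading byte 0xE1 = 11100001 → 3-byte char #3 = E1 84 8C.
Leading byte 0xE1 = 11100001 matches 1110xxxx → 3-byte sequence.
Byte 1: 0xE1 = 11100001, payload 0001 (4 bits).
Byte 2: 0x84 = 10000100 (10xxxxxx ✓), payload 000100.
Byte 3: 0x8C = 10001100 (10xxxxxx ✓), payload 001100.
Concatenate: 0001000100001100 = 0x110C (16 bits → U+110C).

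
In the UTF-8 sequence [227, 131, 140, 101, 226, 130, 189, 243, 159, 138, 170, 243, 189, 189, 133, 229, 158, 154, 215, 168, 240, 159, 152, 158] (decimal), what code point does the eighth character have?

Offset 0: leading byte 0xE3 = 11100011 → 3-byte char #1 = E3 83 8C.
Offset 3: leading byte 0x65 = 01100101 → 1-byte char #2 = 65.
Offset 4: leading byte 0xE2 = 11100010 → 3-byte char #3 = E2 82 BD.
Offset 7: leading byte 0xF3 = 11110011 → 4-byte char #4 = F3 9F 8A AA.
Offset 11: leading byte 0xF3 = 11110011 → 4-byte char #5 = F3 BD BD 85.
Offset 15: leading byte 0xE5 = 11100101 → 3-byte char #6 = E5 9E 9A.
Offset 18: leading byte 0xD7 = 11010111 → 2-byte char #7 = D7 A8.
Offset 20: leading byte 0xF0 = 11110000 → 4-byte char #8 = F0 9F 98 9E.
Leading byte 0xF0 = 11110000 matches 11110xxx → 4-byte sequence.
Byte 1: 0xF0 = 11110000, payload 000 (3 bits).
Byte 2: 0x9F = 10011111 (10xxxxxx ✓), payload 011111.
Byte 3: 0x98 = 10011000 (10xxxxxx ✓), payload 011000.
Byte 4: 0x9E = 10011110 (10xxxxxx ✓), payload 011110.
Concatenate: 000011111011000011110 = 0x1F61E (21 bits → U+1F61E).

U+1F61E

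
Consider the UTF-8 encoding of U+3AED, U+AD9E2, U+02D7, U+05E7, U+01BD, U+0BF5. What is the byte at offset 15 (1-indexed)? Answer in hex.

1-indexed offset 15 is 0-indexed offset 14.
U+3AED → 3-byte form E3 AB AD at offsets 0–2.
U+AD9E2 → 4-byte form F2 AD A7 A2 at offsets 3–6.
U+02D7 → 2-byte form CB 97 at offsets 7–8.
U+05E7 → 2-byte form D7 A7 at offsets 9–10.
U+01BD → 2-byte form C6 BD at offsets 11–12.
U+0BF5 → 3-byte form E0 AF B5 at offsets 13–15.
Offset 14 falls in char 6's range; it's byte 2 of E0 AF B5 = 0xAF.

0xAF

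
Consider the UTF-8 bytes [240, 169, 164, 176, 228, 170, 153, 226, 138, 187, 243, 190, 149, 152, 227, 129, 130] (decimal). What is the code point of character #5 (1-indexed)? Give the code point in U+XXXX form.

Offset 0: leading byte 0xF0 = 11110000 → 4-byte char #1 = F0 A9 A4 B0.
Offset 4: leading byte 0xE4 = 11100100 → 3-byte char #2 = E4 AA 99.
Offset 7: leading byte 0xE2 = 11100010 → 3-byte char #3 = E2 8A BB.
Offset 10: leading byte 0xF3 = 11110011 → 4-byte char #4 = F3 BE 95 98.
Offset 14: leading byte 0xE3 = 11100011 → 3-byte char #5 = E3 81 82.
Leading byte 0xE3 = 11100011 matches 1110xxxx → 3-byte sequence.
Byte 1: 0xE3 = 11100011, payload 0011 (4 bits).
Byte 2: 0x81 = 10000001 (10xxxxxx ✓), payload 000001.
Byte 3: 0x82 = 10000010 (10xxxxxx ✓), payload 000010.
Concatenate: 0011000001000010 = 0x3042 (16 bits → U+3042).

U+3042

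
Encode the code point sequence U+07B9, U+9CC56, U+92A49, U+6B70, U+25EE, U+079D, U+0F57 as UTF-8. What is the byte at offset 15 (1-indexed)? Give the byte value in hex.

0x97

1-indexed offset 15 is 0-indexed offset 14.
U+07B9 → 2-byte form DE B9 at offsets 0–1.
U+9CC56 → 4-byte form F2 9C B1 96 at offsets 2–5.
U+92A49 → 4-byte form F2 92 A9 89 at offsets 6–9.
U+6B70 → 3-byte form E6 AD B0 at offsets 10–12.
U+25EE → 3-byte form E2 97 AE at offsets 13–15.
Offset 14 falls in char 5's range; it's byte 2 of E2 97 AE = 0x97.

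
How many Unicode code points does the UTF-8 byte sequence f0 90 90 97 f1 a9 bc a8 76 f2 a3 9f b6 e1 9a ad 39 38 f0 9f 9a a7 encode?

Byte at offset 0: 0xF0 = 11110000 → 4-byte char (#1). Advance 4.
Byte at offset 4: 0xF1 = 11110001 → 4-byte char (#2). Advance 4.
Byte at offset 8: 0x76 = 01110110 → 1-byte char (#3). Advance 1.
Byte at offset 9: 0xF2 = 11110010 → 4-byte char (#4). Advance 4.
Byte at offset 13: 0xE1 = 11100001 → 3-byte char (#5). Advance 3.
Byte at offset 16: 0x39 = 00111001 → 1-byte char (#6). Advance 1.
Byte at offset 17: 0x38 = 00111000 → 1-byte char (#7). Advance 1.
Byte at offset 18: 0xF0 = 11110000 → 4-byte char (#8). Advance 4.
Reached end at offset 22 after 8 code points.

8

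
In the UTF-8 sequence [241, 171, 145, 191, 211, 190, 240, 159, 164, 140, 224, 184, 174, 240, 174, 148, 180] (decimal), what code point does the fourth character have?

U+0E2E

Offset 0: leading byte 0xF1 = 11110001 → 4-byte char #1 = F1 AB 91 BF.
Offset 4: leading byte 0xD3 = 11010011 → 2-byte char #2 = D3 BE.
Offset 6: leading byte 0xF0 = 11110000 → 4-byte char #3 = F0 9F A4 8C.
Offset 10: leading byte 0xE0 = 11100000 → 3-byte char #4 = E0 B8 AE.
Leading byte 0xE0 = 11100000 matches 1110xxxx → 3-byte sequence.
Byte 1: 0xE0 = 11100000, payload 0000 (4 bits).
Byte 2: 0xB8 = 10111000 (10xxxxxx ✓), payload 111000.
Byte 3: 0xAE = 10101110 (10xxxxxx ✓), payload 101110.
Concatenate: 0000111000101110 = 0xE2E (16 bits → U+0E2E).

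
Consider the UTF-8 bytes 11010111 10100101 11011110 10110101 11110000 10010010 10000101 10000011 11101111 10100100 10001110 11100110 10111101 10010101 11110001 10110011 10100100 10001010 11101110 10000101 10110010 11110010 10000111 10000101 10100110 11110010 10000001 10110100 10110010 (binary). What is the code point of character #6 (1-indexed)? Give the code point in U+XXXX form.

Offset 0: leading byte 0xD7 = 11010111 → 2-byte char #1 = D7 A5.
Offset 2: leading byte 0xDE = 11011110 → 2-byte char #2 = DE B5.
Offset 4: leading byte 0xF0 = 11110000 → 4-byte char #3 = F0 92 85 83.
Offset 8: leading byte 0xEF = 11101111 → 3-byte char #4 = EF A4 8E.
Offset 11: leading byte 0xE6 = 11100110 → 3-byte char #5 = E6 BD 95.
Offset 14: leading byte 0xF1 = 11110001 → 4-byte char #6 = F1 B3 A4 8A.
Leading byte 0xF1 = 11110001 matches 11110xxx → 4-byte sequence.
Byte 1: 0xF1 = 11110001, payload 001 (3 bits).
Byte 2: 0xB3 = 10110011 (10xxxxxx ✓), payload 110011.
Byte 3: 0xA4 = 10100100 (10xxxxxx ✓), payload 100100.
Byte 4: 0x8A = 10001010 (10xxxxxx ✓), payload 001010.
Concatenate: 001110011100100001010 = 0x7390A (21 bits → U+7390A).

U+7390A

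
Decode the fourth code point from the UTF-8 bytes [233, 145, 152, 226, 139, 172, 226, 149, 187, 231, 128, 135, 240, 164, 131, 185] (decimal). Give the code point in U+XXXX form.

Offset 0: leading byte 0xE9 = 11101001 → 3-byte char #1 = E9 91 98.
Offset 3: leading byte 0xE2 = 11100010 → 3-byte char #2 = E2 8B AC.
Offset 6: leading byte 0xE2 = 11100010 → 3-byte char #3 = E2 95 BB.
Offset 9: leading byte 0xE7 = 11100111 → 3-byte char #4 = E7 80 87.
Leading byte 0xE7 = 11100111 matches 1110xxxx → 3-byte sequence.
Byte 1: 0xE7 = 11100111, payload 0111 (4 bits).
Byte 2: 0x80 = 10000000 (10xxxxxx ✓), payload 000000.
Byte 3: 0x87 = 10000111 (10xxxxxx ✓), payload 000111.
Concatenate: 0111000000000111 = 0x7007 (16 bits → U+7007).

U+7007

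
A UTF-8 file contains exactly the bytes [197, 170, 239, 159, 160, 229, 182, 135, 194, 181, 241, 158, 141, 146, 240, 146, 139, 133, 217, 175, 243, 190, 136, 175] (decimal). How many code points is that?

Byte at offset 0: 0xC5 = 11000101 → 2-byte char (#1). Advance 2.
Byte at offset 2: 0xEF = 11101111 → 3-byte char (#2). Advance 3.
Byte at offset 5: 0xE5 = 11100101 → 3-byte char (#3). Advance 3.
Byte at offset 8: 0xC2 = 11000010 → 2-byte char (#4). Advance 2.
Byte at offset 10: 0xF1 = 11110001 → 4-byte char (#5). Advance 4.
Byte at offset 14: 0xF0 = 11110000 → 4-byte char (#6). Advance 4.
Byte at offset 18: 0xD9 = 11011001 → 2-byte char (#7). Advance 2.
Byte at offset 20: 0xF3 = 11110011 → 4-byte char (#8). Advance 4.
Reached end at offset 24 after 8 code points.

8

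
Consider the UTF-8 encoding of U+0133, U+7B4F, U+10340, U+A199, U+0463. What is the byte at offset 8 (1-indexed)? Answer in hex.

0x8D

1-indexed offset 8 is 0-indexed offset 7.
U+0133 → 2-byte form C4 B3 at offsets 0–1.
U+7B4F → 3-byte form E7 AD 8F at offsets 2–4.
U+10340 → 4-byte form F0 90 8D 80 at offsets 5–8.
Offset 7 falls in char 3's range; it's byte 3 of F0 90 8D 80 = 0x8D.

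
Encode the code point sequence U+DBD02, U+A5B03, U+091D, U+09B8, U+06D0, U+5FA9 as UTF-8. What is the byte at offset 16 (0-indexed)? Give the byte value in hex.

U+DBD02 → 4-byte form F3 9B B4 82 at offsets 0–3.
U+A5B03 → 4-byte form F2 A5 AC 83 at offsets 4–7.
U+091D → 3-byte form E0 A4 9D at offsets 8–10.
U+09B8 → 3-byte form E0 A6 B8 at offsets 11–13.
U+06D0 → 2-byte form DB 90 at offsets 14–15.
U+5FA9 → 3-byte form E5 BE A9 at offsets 16–18.
Offset 16 falls in char 6's range; it's byte 1 of E5 BE A9 = 0xE5.

0xE5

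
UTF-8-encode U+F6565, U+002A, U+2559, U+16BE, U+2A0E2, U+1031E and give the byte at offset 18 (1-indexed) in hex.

1-indexed offset 18 is 0-indexed offset 17.
U+F6565 → 4-byte form F3 B6 95 A5 at offsets 0–3.
U+002A → 1-byte form 2A at offsets 4–4.
U+2559 → 3-byte form E2 95 99 at offsets 5–7.
U+16BE → 3-byte form E1 9A BE at offsets 8–10.
U+2A0E2 → 4-byte form F0 AA 83 A2 at offsets 11–14.
U+1031E → 4-byte form F0 90 8C 9E at offsets 15–18.
Offset 17 falls in char 6's range; it's byte 3 of F0 90 8C 9E = 0x8C.

0x8C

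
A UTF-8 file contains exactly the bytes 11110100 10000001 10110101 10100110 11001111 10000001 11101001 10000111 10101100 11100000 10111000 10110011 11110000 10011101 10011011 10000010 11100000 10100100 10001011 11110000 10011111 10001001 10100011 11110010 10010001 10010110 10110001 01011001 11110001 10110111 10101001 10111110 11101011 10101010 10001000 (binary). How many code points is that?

11

Byte at offset 0: 0xF4 = 11110100 → 4-byte char (#1). Advance 4.
Byte at offset 4: 0xCF = 11001111 → 2-byte char (#2). Advance 2.
Byte at offset 6: 0xE9 = 11101001 → 3-byte char (#3). Advance 3.
Byte at offset 9: 0xE0 = 11100000 → 3-byte char (#4). Advance 3.
Byte at offset 12: 0xF0 = 11110000 → 4-byte char (#5). Advance 4.
Byte at offset 16: 0xE0 = 11100000 → 3-byte char (#6). Advance 3.
Byte at offset 19: 0xF0 = 11110000 → 4-byte char (#7). Advance 4.
Byte at offset 23: 0xF2 = 11110010 → 4-byte char (#8). Advance 4.
Byte at offset 27: 0x59 = 01011001 → 1-byte char (#9). Advance 1.
Byte at offset 28: 0xF1 = 11110001 → 4-byte char (#10). Advance 4.
Byte at offset 32: 0xEB = 11101011 → 3-byte char (#11). Advance 3.
Reached end at offset 35 after 11 code points.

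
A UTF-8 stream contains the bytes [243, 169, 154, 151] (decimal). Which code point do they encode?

U+E9697

Leading byte 0xF3 = 11110011 matches 11110xxx → 4-byte sequence.
Byte 1: 0xF3 = 11110011, payload 011 (3 bits).
Byte 2: 0xA9 = 10101001 (10xxxxxx ✓), payload 101001.
Byte 3: 0x9A = 10011010 (10xxxxxx ✓), payload 011010.
Byte 4: 0x97 = 10010111 (10xxxxxx ✓), payload 010111.
Concatenate: 011101001011010010111 = 0xE9697 (21 bits → U+E9697).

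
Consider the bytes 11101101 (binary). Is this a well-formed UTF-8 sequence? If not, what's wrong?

Leading byte 0xED = 11101101 → 3-byte form, but only 1 byte is present.

invalid (sequence truncated)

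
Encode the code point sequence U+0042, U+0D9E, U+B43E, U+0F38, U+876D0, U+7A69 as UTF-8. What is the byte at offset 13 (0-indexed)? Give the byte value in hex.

0x90

U+0042 → 1-byte form 42 at offsets 0–0.
U+0D9E → 3-byte form E0 B6 9E at offsets 1–3.
U+B43E → 3-byte form EB 90 BE at offsets 4–6.
U+0F38 → 3-byte form E0 BC B8 at offsets 7–9.
U+876D0 → 4-byte form F2 87 9B 90 at offsets 10–13.
Offset 13 falls in char 5's range; it's byte 4 of F2 87 9B 90 = 0x90.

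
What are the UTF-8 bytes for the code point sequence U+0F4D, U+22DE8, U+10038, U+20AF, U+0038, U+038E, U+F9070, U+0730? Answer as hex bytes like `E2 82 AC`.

E0 BD 8D F0 A2 B7 A8 F0 90 80 B8 E2 82 AF 38 CE 8E F3 B9 81 B0 DC B0

U+0F4D: 3-byte form → E0 BD 8D.
U+22DE8: 4-byte form → F0 A2 B7 A8.
U+10038: 4-byte form → F0 90 80 B8.
U+20AF: 3-byte form → E2 82 AF.
U+0038: 1-byte form → 38.
U+038E: 2-byte form → CE 8E.
U+F9070: 4-byte form → F3 B9 81 B0.
U+0730: 2-byte form → DC B0.
Concatenated (23 bytes): E0 BD 8D F0 A2 B7 A8 F0 90 80 B8 E2 82 AF 38 CE 8E F3 B9 81 B0 DC B0.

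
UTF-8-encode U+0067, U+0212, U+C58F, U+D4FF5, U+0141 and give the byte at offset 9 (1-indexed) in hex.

1-indexed offset 9 is 0-indexed offset 8.
U+0067 → 1-byte form 67 at offsets 0–0.
U+0212 → 2-byte form C8 92 at offsets 1–2.
U+C58F → 3-byte form EC 96 8F at offsets 3–5.
U+D4FF5 → 4-byte form F3 94 BF B5 at offsets 6–9.
Offset 8 falls in char 4's range; it's byte 3 of F3 94 BF B5 = 0xBF.

0xBF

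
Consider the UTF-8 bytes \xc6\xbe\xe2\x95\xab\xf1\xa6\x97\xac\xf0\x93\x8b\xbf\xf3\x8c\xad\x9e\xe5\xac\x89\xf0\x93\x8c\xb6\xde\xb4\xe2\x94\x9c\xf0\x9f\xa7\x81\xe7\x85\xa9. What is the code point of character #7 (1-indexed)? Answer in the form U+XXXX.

U+13336

Offset 0: leading byte 0xC6 = 11000110 → 2-byte char #1 = C6 BE.
Offset 2: leading byte 0xE2 = 11100010 → 3-byte char #2 = E2 95 AB.
Offset 5: leading byte 0xF1 = 11110001 → 4-byte char #3 = F1 A6 97 AC.
Offset 9: leading byte 0xF0 = 11110000 → 4-byte char #4 = F0 93 8B BF.
Offset 13: leading byte 0xF3 = 11110011 → 4-byte char #5 = F3 8C AD 9E.
Offset 17: leading byte 0xE5 = 11100101 → 3-byte char #6 = E5 AC 89.
Offset 20: leading byte 0xF0 = 11110000 → 4-byte char #7 = F0 93 8C B6.
Leading byte 0xF0 = 11110000 matches 11110xxx → 4-byte sequence.
Byte 1: 0xF0 = 11110000, payload 000 (3 bits).
Byte 2: 0x93 = 10010011 (10xxxxxx ✓), payload 010011.
Byte 3: 0x8C = 10001100 (10xxxxxx ✓), payload 001100.
Byte 4: 0xB6 = 10110110 (10xxxxxx ✓), payload 110110.
Concatenate: 000010011001100110110 = 0x13336 (21 bits → U+13336).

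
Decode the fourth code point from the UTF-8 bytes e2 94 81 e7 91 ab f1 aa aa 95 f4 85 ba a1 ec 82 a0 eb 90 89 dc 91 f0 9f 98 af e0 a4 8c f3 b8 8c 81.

U+105EA1

Offset 0: leading byte 0xE2 = 11100010 → 3-byte char #1 = E2 94 81.
Offset 3: leading byte 0xE7 = 11100111 → 3-byte char #2 = E7 91 AB.
Offset 6: leading byte 0xF1 = 11110001 → 4-byte char #3 = F1 AA AA 95.
Offset 10: leading byte 0xF4 = 11110100 → 4-byte char #4 = F4 85 BA A1.
Leading byte 0xF4 = 11110100 matches 11110xxx → 4-byte sequence.
Byte 1: 0xF4 = 11110100, payload 100 (3 bits).
Byte 2: 0x85 = 10000101 (10xxxxxx ✓), payload 000101.
Byte 3: 0xBA = 10111010 (10xxxxxx ✓), payload 111010.
Byte 4: 0xA1 = 10100001 (10xxxxxx ✓), payload 100001.
Concatenate: 100000101111010100001 = 0x105EA1 (21 bits → U+105EA1).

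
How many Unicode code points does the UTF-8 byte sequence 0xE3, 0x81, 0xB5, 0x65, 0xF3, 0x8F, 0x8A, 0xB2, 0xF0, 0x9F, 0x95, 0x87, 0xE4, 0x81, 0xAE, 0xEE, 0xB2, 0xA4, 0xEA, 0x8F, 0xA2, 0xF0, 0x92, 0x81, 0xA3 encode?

Byte at offset 0: 0xE3 = 11100011 → 3-byte char (#1). Advance 3.
Byte at offset 3: 0x65 = 01100101 → 1-byte char (#2). Advance 1.
Byte at offset 4: 0xF3 = 11110011 → 4-byte char (#3). Advance 4.
Byte at offset 8: 0xF0 = 11110000 → 4-byte char (#4). Advance 4.
Byte at offset 12: 0xE4 = 11100100 → 3-byte char (#5). Advance 3.
Byte at offset 15: 0xEE = 11101110 → 3-byte char (#6). Advance 3.
Byte at offset 18: 0xEA = 11101010 → 3-byte char (#7). Advance 3.
Byte at offset 21: 0xF0 = 11110000 → 4-byte char (#8). Advance 4.
Reached end at offset 25 after 8 code points.

8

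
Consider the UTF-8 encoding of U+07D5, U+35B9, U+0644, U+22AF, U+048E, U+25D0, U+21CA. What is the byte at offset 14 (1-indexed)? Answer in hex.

0x97

1-indexed offset 14 is 0-indexed offset 13.
U+07D5 → 2-byte form DF 95 at offsets 0–1.
U+35B9 → 3-byte form E3 96 B9 at offsets 2–4.
U+0644 → 2-byte form D9 84 at offsets 5–6.
U+22AF → 3-byte form E2 8A AF at offsets 7–9.
U+048E → 2-byte form D2 8E at offsets 10–11.
U+25D0 → 3-byte form E2 97 90 at offsets 12–14.
Offset 13 falls in char 6's range; it's byte 2 of E2 97 90 = 0x97.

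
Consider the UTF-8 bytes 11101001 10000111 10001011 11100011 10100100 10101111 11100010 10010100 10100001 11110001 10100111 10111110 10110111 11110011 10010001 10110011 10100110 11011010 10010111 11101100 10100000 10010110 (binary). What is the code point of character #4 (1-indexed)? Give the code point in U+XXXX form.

U+67FB7

Offset 0: leading byte 0xE9 = 11101001 → 3-byte char #1 = E9 87 8B.
Offset 3: leading byte 0xE3 = 11100011 → 3-byte char #2 = E3 A4 AF.
Offset 6: leading byte 0xE2 = 11100010 → 3-byte char #3 = E2 94 A1.
Offset 9: leading byte 0xF1 = 11110001 → 4-byte char #4 = F1 A7 BE B7.
Leading byte 0xF1 = 11110001 matches 11110xxx → 4-byte sequence.
Byte 1: 0xF1 = 11110001, payload 001 (3 bits).
Byte 2: 0xA7 = 10100111 (10xxxxxx ✓), payload 100111.
Byte 3: 0xBE = 10111110 (10xxxxxx ✓), payload 111110.
Byte 4: 0xB7 = 10110111 (10xxxxxx ✓), payload 110111.
Concatenate: 001100111111110110111 = 0x67FB7 (21 bits → U+67FB7).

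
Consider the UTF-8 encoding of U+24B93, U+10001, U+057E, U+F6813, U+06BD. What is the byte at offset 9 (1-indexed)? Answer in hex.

0xD5

1-indexed offset 9 is 0-indexed offset 8.
U+24B93 → 4-byte form F0 A4 AE 93 at offsets 0–3.
U+10001 → 4-byte form F0 90 80 81 at offsets 4–7.
U+057E → 2-byte form D5 BE at offsets 8–9.
Offset 8 falls in char 3's range; it's byte 1 of D5 BE = 0xD5.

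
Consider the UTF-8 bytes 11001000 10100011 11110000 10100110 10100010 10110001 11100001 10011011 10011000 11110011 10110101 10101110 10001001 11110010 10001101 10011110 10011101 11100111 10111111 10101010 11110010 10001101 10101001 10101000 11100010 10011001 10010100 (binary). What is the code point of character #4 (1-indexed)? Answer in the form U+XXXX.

Offset 0: leading byte 0xC8 = 11001000 → 2-byte char #1 = C8 A3.
Offset 2: leading byte 0xF0 = 11110000 → 4-byte char #2 = F0 A6 A2 B1.
Offset 6: leading byte 0xE1 = 11100001 → 3-byte char #3 = E1 9B 98.
Offset 9: leading byte 0xF3 = 11110011 → 4-byte char #4 = F3 B5 AE 89.
Leading byte 0xF3 = 11110011 matches 11110xxx → 4-byte sequence.
Byte 1: 0xF3 = 11110011, payload 011 (3 bits).
Byte 2: 0xB5 = 10110101 (10xxxxxx ✓), payload 110101.
Byte 3: 0xAE = 10101110 (10xxxxxx ✓), payload 101110.
Byte 4: 0x89 = 10001001 (10xxxxxx ✓), payload 001001.
Concatenate: 011110101101110001001 = 0xF5B89 (21 bits → U+F5B89).

U+F5B89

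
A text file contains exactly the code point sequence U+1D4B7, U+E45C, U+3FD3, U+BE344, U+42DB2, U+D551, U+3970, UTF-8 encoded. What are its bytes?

U+1D4B7: 4-byte form → F0 9D 92 B7.
U+E45C: 3-byte form → EE 91 9C.
U+3FD3: 3-byte form → E3 BF 93.
U+BE344: 4-byte form → F2 BE 8D 84.
U+42DB2: 4-byte form → F1 82 B6 B2.
U+D551: 3-byte form → ED 95 91.
U+3970: 3-byte form → E3 A5 B0.
Concatenated (24 bytes): F0 9D 92 B7 EE 91 9C E3 BF 93 F2 BE 8D 84 F1 82 B6 B2 ED 95 91 E3 A5 B0.

F0 9D 92 B7 EE 91 9C E3 BF 93 F2 BE 8D 84 F1 82 B6 B2 ED 95 91 E3 A5 B0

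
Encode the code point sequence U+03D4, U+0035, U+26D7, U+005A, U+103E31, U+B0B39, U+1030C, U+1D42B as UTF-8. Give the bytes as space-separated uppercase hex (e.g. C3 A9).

U+03D4: 2-byte form → CF 94.
U+0035: 1-byte form → 35.
U+26D7: 3-byte form → E2 9B 97.
U+005A: 1-byte form → 5A.
U+103E31: 4-byte form → F4 83 B8 B1.
U+B0B39: 4-byte form → F2 B0 AC B9.
U+1030C: 4-byte form → F0 90 8C 8C.
U+1D42B: 4-byte form → F0 9D 90 AB.
Concatenated (23 bytes): CF 94 35 E2 9B 97 5A F4 83 B8 B1 F2 B0 AC B9 F0 90 8C 8C F0 9D 90 AB.

CF 94 35 E2 9B 97 5A F4 83 B8 B1 F2 B0 AC B9 F0 90 8C 8C F0 9D 90 AB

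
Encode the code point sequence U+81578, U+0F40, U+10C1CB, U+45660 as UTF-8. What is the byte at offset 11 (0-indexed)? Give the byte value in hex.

0xF1

U+81578 → 4-byte form F2 81 95 B8 at offsets 0–3.
U+0F40 → 3-byte form E0 BD 80 at offsets 4–6.
U+10C1CB → 4-byte form F4 8C 87 8B at offsets 7–10.
U+45660 → 4-byte form F1 85 99 A0 at offsets 11–14.
Offset 11 falls in char 4's range; it's byte 1 of F1 85 99 A0 = 0xF1.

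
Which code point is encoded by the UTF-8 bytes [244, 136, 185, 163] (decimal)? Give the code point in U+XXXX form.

U+108E63

Leading byte 0xF4 = 11110100 matches 11110xxx → 4-byte sequence.
Byte 1: 0xF4 = 11110100, payload 100 (3 bits).
Byte 2: 0x88 = 10001000 (10xxxxxx ✓), payload 001000.
Byte 3: 0xB9 = 10111001 (10xxxxxx ✓), payload 111001.
Byte 4: 0xA3 = 10100011 (10xxxxxx ✓), payload 100011.
Concatenate: 100001000111001100011 = 0x108E63 (21 bits → U+108E63).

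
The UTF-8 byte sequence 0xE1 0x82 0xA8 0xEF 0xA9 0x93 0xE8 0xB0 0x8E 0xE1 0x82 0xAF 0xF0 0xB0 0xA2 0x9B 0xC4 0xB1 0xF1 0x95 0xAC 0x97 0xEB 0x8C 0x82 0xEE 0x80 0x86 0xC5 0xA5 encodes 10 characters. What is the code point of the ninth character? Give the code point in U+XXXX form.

Offset 0: leading byte 0xE1 = 11100001 → 3-byte char #1 = E1 82 A8.
Offset 3: leading byte 0xEF = 11101111 → 3-byte char #2 = EF A9 93.
Offset 6: leading byte 0xE8 = 11101000 → 3-byte char #3 = E8 B0 8E.
Offset 9: leading byte 0xE1 = 11100001 → 3-byte char #4 = E1 82 AF.
Offset 12: leading byte 0xF0 = 11110000 → 4-byte char #5 = F0 B0 A2 9B.
Offset 16: leading byte 0xC4 = 11000100 → 2-byte char #6 = C4 B1.
Offset 18: leading byte 0xF1 = 11110001 → 4-byte char #7 = F1 95 AC 97.
Offset 22: leading byte 0xEB = 11101011 → 3-byte char #8 = EB 8C 82.
Offset 25: leading byte 0xEE = 11101110 → 3-byte char #9 = EE 80 86.
Leading byte 0xEE = 11101110 matches 1110xxxx → 3-byte sequence.
Byte 1: 0xEE = 11101110, payload 1110 (4 bits).
Byte 2: 0x80 = 10000000 (10xxxxxx ✓), payload 000000.
Byte 3: 0x86 = 10000110 (10xxxxxx ✓), payload 000110.
Concatenate: 1110000000000110 = 0xE006 (16 bits → U+E006).

U+E006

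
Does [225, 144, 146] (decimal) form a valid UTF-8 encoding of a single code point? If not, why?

Leading byte 0xE1 = 11100001 → 3-byte form.
Continuation bytes 0x90=10010000, 0x92=10010010 all match 10xxxxxx.
Decoded value 0x1412 is ≥ 0x800 (shortest form) and not a surrogate.

valid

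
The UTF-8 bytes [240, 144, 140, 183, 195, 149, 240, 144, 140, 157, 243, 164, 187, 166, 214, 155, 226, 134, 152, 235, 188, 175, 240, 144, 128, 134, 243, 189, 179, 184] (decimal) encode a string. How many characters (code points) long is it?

9

Byte at offset 0: 0xF0 = 11110000 → 4-byte char (#1). Advance 4.
Byte at offset 4: 0xC3 = 11000011 → 2-byte char (#2). Advance 2.
Byte at offset 6: 0xF0 = 11110000 → 4-byte char (#3). Advance 4.
Byte at offset 10: 0xF3 = 11110011 → 4-byte char (#4). Advance 4.
Byte at offset 14: 0xD6 = 11010110 → 2-byte char (#5). Advance 2.
Byte at offset 16: 0xE2 = 11100010 → 3-byte char (#6). Advance 3.
Byte at offset 19: 0xEB = 11101011 → 3-byte char (#7). Advance 3.
Byte at offset 22: 0xF0 = 11110000 → 4-byte char (#8). Advance 4.
Byte at offset 26: 0xF3 = 11110011 → 4-byte char (#9). Advance 4.
Reached end at offset 30 after 9 code points.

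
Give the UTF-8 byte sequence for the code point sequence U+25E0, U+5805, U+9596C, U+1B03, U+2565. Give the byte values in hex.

U+25E0: 3-byte form → E2 97 A0.
U+5805: 3-byte form → E5 A0 85.
U+9596C: 4-byte form → F2 95 A5 AC.
U+1B03: 3-byte form → E1 AC 83.
U+2565: 3-byte form → E2 95 A5.
Concatenated (16 bytes): E2 97 A0 E5 A0 85 F2 95 A5 AC E1 AC 83 E2 95 A5.

E2 97 A0 E5 A0 85 F2 95 A5 AC E1 AC 83 E2 95 A5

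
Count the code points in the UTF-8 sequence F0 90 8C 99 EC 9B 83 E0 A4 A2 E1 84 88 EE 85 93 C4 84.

Byte at offset 0: 0xF0 = 11110000 → 4-byte char (#1). Advance 4.
Byte at offset 4: 0xEC = 11101100 → 3-byte char (#2). Advance 3.
Byte at offset 7: 0xE0 = 11100000 → 3-byte char (#3). Advance 3.
Byte at offset 10: 0xE1 = 11100001 → 3-byte char (#4). Advance 3.
Byte at offset 13: 0xEE = 11101110 → 3-byte char (#5). Advance 3.
Byte at offset 16: 0xC4 = 11000100 → 2-byte char (#6). Advance 2.
Reached end at offset 18 after 6 code points.

6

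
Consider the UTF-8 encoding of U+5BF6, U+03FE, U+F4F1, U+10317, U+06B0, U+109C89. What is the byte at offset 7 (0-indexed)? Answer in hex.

0xB1

U+5BF6 → 3-byte form E5 AF B6 at offsets 0–2.
U+03FE → 2-byte form CF BE at offsets 3–4.
U+F4F1 → 3-byte form EF 93 B1 at offsets 5–7.
Offset 7 falls in char 3's range; it's byte 3 of EF 93 B1 = 0xB1.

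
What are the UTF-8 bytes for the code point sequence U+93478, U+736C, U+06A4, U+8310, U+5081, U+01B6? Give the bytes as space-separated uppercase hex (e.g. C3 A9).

F2 93 91 B8 E7 8D AC DA A4 E8 8C 90 E5 82 81 C6 B6

U+93478: 4-byte form → F2 93 91 B8.
U+736C: 3-byte form → E7 8D AC.
U+06A4: 2-byte form → DA A4.
U+8310: 3-byte form → E8 8C 90.
U+5081: 3-byte form → E5 82 81.
U+01B6: 2-byte form → C6 B6.
Concatenated (17 bytes): F2 93 91 B8 E7 8D AC DA A4 E8 8C 90 E5 82 81 C6 B6.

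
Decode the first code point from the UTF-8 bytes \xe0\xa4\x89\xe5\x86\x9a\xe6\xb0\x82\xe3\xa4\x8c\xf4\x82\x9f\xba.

Offset 0: leading byte 0xE0 = 11100000 → 3-byte char #1 = E0 A4 89.
Leading byte 0xE0 = 11100000 matches 1110xxxx → 3-byte sequence.
Byte 1: 0xE0 = 11100000, payload 0000 (4 bits).
Byte 2: 0xA4 = 10100100 (10xxxxxx ✓), payload 100100.
Byte 3: 0x89 = 10001001 (10xxxxxx ✓), payload 001001.
Concatenate: 0000100100001001 = 0x909 (16 bits → U+0909).

U+0909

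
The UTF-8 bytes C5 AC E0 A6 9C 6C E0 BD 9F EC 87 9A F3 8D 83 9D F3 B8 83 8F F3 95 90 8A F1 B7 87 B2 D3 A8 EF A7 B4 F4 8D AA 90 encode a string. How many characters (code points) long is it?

Byte at offset 0: 0xC5 = 11000101 → 2-byte char (#1). Advance 2.
Byte at offset 2: 0xE0 = 11100000 → 3-byte char (#2). Advance 3.
Byte at offset 5: 0x6C = 01101100 → 1-byte char (#3). Advance 1.
Byte at offset 6: 0xE0 = 11100000 → 3-byte char (#4). Advance 3.
Byte at offset 9: 0xEC = 11101100 → 3-byte char (#5). Advance 3.
Byte at offset 12: 0xF3 = 11110011 → 4-byte char (#6). Advance 4.
Byte at offset 16: 0xF3 = 11110011 → 4-byte char (#7). Advance 4.
Byte at offset 20: 0xF3 = 11110011 → 4-byte char (#8). Advance 4.
Byte at offset 24: 0xF1 = 11110001 → 4-byte char (#9). Advance 4.
Byte at offset 28: 0xD3 = 11010011 → 2-byte char (#10). Advance 2.
Byte at offset 30: 0xEF = 11101111 → 3-byte char (#11). Advance 3.
Byte at offset 33: 0xF4 = 11110100 → 4-byte char (#12). Advance 4.
Reached end at offset 37 after 12 code points.

12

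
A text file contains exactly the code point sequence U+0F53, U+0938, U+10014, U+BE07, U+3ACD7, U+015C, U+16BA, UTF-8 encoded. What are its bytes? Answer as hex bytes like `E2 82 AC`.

U+0F53: 3-byte form → E0 BD 93.
U+0938: 3-byte form → E0 A4 B8.
U+10014: 4-byte form → F0 90 80 94.
U+BE07: 3-byte form → EB B8 87.
U+3ACD7: 4-byte form → F0 BA B3 97.
U+015C: 2-byte form → C5 9C.
U+16BA: 3-byte form → E1 9A BA.
Concatenated (22 bytes): E0 BD 93 E0 A4 B8 F0 90 80 94 EB B8 87 F0 BA B3 97 C5 9C E1 9A BA.

E0 BD 93 E0 A4 B8 F0 90 80 94 EB B8 87 F0 BA B3 97 C5 9C E1 9A BA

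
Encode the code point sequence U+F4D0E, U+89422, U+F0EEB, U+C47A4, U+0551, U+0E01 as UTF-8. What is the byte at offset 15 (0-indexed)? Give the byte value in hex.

0xA4

U+F4D0E → 4-byte form F3 B4 B4 8E at offsets 0–3.
U+89422 → 4-byte form F2 89 90 A2 at offsets 4–7.
U+F0EEB → 4-byte form F3 B0 BB AB at offsets 8–11.
U+C47A4 → 4-byte form F3 84 9E A4 at offsets 12–15.
Offset 15 falls in char 4's range; it's byte 4 of F3 84 9E A4 = 0xA4.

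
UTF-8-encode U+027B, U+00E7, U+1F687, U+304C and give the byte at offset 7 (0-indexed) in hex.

0x87

U+027B → 2-byte form C9 BB at offsets 0–1.
U+00E7 → 2-byte form C3 A7 at offsets 2–3.
U+1F687 → 4-byte form F0 9F 9A 87 at offsets 4–7.
Offset 7 falls in char 3's range; it's byte 4 of F0 9F 9A 87 = 0x87.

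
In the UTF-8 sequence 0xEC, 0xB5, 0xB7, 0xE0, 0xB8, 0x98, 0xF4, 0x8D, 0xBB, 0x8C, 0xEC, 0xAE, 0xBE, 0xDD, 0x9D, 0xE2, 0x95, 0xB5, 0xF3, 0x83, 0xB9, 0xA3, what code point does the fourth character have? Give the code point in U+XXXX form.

U+CBBE

Offset 0: leading byte 0xEC = 11101100 → 3-byte char #1 = EC B5 B7.
Offset 3: leading byte 0xE0 = 11100000 → 3-byte char #2 = E0 B8 98.
Offset 6: leading byte 0xF4 = 11110100 → 4-byte char #3 = F4 8D BB 8C.
Offset 10: leading byte 0xEC = 11101100 → 3-byte char #4 = EC AE BE.
Leading byte 0xEC = 11101100 matches 1110xxxx → 3-byte sequence.
Byte 1: 0xEC = 11101100, payload 1100 (4 bits).
Byte 2: 0xAE = 10101110 (10xxxxxx ✓), payload 101110.
Byte 3: 0xBE = 10111110 (10xxxxxx ✓), payload 111110.
Concatenate: 1100101110111110 = 0xCBBE (16 bits → U+CBBE).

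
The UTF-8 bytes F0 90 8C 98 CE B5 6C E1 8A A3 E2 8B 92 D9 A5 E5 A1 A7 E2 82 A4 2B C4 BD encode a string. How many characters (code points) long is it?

10

Byte at offset 0: 0xF0 = 11110000 → 4-byte char (#1). Advance 4.
Byte at offset 4: 0xCE = 11001110 → 2-byte char (#2). Advance 2.
Byte at offset 6: 0x6C = 01101100 → 1-byte char (#3). Advance 1.
Byte at offset 7: 0xE1 = 11100001 → 3-byte char (#4). Advance 3.
Byte at offset 10: 0xE2 = 11100010 → 3-byte char (#5). Advance 3.
Byte at offset 13: 0xD9 = 11011001 → 2-byte char (#6). Advance 2.
Byte at offset 15: 0xE5 = 11100101 → 3-byte char (#7). Advance 3.
Byte at offset 18: 0xE2 = 11100010 → 3-byte char (#8). Advance 3.
Byte at offset 21: 0x2B = 00101011 → 1-byte char (#9). Advance 1.
Byte at offset 22: 0xC4 = 11000100 → 2-byte char (#10). Advance 2.
Reached end at offset 24 after 10 code points.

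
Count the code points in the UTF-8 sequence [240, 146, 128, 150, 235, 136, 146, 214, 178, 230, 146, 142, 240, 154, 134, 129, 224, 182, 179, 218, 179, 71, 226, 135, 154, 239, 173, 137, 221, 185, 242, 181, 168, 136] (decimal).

12

Byte at offset 0: 0xF0 = 11110000 → 4-byte char (#1). Advance 4.
Byte at offset 4: 0xEB = 11101011 → 3-byte char (#2). Advance 3.
Byte at offset 7: 0xD6 = 11010110 → 2-byte char (#3). Advance 2.
Byte at offset 9: 0xE6 = 11100110 → 3-byte char (#4). Advance 3.
Byte at offset 12: 0xF0 = 11110000 → 4-byte char (#5). Advance 4.
Byte at offset 16: 0xE0 = 11100000 → 3-byte char (#6). Advance 3.
Byte at offset 19: 0xDA = 11011010 → 2-byte char (#7). Advance 2.
Byte at offset 21: 0x47 = 01000111 → 1-byte char (#8). Advance 1.
Byte at offset 22: 0xE2 = 11100010 → 3-byte char (#9). Advance 3.
Byte at offset 25: 0xEF = 11101111 → 3-byte char (#10). Advance 3.
Byte at offset 28: 0xDD = 11011101 → 2-byte char (#11). Advance 2.
Byte at offset 30: 0xF2 = 11110010 → 4-byte char (#12). Advance 4.
Reached end at offset 34 after 12 code points.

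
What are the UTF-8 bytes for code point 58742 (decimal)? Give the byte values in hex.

EE 95 B6

U+E576 = 0xE576 = 58742 decimal. In range U+0800–U+FFFF → 3-byte form: 1110xxxx 10xxxxxx 10xxxxxx.
Binary (16 bits): 1110010101110110.
Split 4+6+6: 1110 | 010101 | 110110.
Byte 1: 11101110 = 0xEE.
Byte 2: 10010101 = 0x95.
Byte 3: 10110110 = 0xB6.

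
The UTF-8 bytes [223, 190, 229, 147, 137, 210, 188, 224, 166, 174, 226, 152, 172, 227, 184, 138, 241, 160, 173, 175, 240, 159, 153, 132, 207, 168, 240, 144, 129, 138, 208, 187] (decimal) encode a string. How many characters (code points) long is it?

Byte at offset 0: 0xDF = 11011111 → 2-byte char (#1). Advance 2.
Byte at offset 2: 0xE5 = 11100101 → 3-byte char (#2). Advance 3.
Byte at offset 5: 0xD2 = 11010010 → 2-byte char (#3). Advance 2.
Byte at offset 7: 0xE0 = 11100000 → 3-byte char (#4). Advance 3.
Byte at offset 10: 0xE2 = 11100010 → 3-byte char (#5). Advance 3.
Byte at offset 13: 0xE3 = 11100011 → 3-byte char (#6). Advance 3.
Byte at offset 16: 0xF1 = 11110001 → 4-byte char (#7). Advance 4.
Byte at offset 20: 0xF0 = 11110000 → 4-byte char (#8). Advance 4.
Byte at offset 24: 0xCF = 11001111 → 2-byte char (#9). Advance 2.
Byte at offset 26: 0xF0 = 11110000 → 4-byte char (#10). Advance 4.
Byte at offset 30: 0xD0 = 11010000 → 2-byte char (#11). Advance 2.
Reached end at offset 32 after 11 code points.

11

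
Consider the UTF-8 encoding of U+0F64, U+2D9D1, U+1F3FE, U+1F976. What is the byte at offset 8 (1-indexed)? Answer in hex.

1-indexed offset 8 is 0-indexed offset 7.
U+0F64 → 3-byte form E0 BD A4 at offsets 0–2.
U+2D9D1 → 4-byte form F0 AD A7 91 at offsets 3–6.
U+1F3FE → 4-byte form F0 9F 8F BE at offsets 7–10.
Offset 7 falls in char 3's range; it's byte 1 of F0 9F 8F BE = 0xF0.

0xF0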